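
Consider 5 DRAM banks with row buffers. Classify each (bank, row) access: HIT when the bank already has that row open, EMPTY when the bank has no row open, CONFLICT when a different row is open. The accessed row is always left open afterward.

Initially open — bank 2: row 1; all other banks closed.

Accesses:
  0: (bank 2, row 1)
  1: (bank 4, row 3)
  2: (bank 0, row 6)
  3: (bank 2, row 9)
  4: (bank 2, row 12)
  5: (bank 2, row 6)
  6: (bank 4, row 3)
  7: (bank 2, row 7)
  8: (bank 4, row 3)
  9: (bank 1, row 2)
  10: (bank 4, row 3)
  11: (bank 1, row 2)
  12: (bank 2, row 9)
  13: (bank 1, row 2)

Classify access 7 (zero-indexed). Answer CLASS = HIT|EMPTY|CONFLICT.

CLASS = CONFLICT

step 0: bank2 1->1 [HIT]
step 1: bank4 None->3 [EMPTY]
step 2: bank0 None->6 [EMPTY]
step 3: bank2 1->9 [CONFLICT]
step 4: bank2 9->12 [CONFLICT]
step 5: bank2 12->6 [CONFLICT]
step 6: bank4 3->3 [HIT]
step 7: bank2 6->7 [CONFLICT]
step 8: bank4 3->3 [HIT]
step 9: bank1 None->2 [EMPTY]
step 10: bank4 3->3 [HIT]
step 11: bank1 2->2 [HIT]
step 12: bank2 7->9 [CONFLICT]
step 13: bank1 2->2 [HIT]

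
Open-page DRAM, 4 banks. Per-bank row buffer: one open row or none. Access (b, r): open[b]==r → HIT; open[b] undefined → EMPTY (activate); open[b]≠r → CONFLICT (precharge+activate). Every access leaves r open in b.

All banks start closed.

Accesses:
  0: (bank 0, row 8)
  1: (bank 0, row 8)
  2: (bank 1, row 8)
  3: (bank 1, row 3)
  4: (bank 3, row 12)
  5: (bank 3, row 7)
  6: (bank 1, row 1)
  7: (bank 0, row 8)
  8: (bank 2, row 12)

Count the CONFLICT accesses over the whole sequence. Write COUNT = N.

step 0: bank0 None->8 [EMPTY]
step 1: bank0 8->8 [HIT]
step 2: bank1 None->8 [EMPTY]
step 3: bank1 8->3 [CONFLICT]
step 4: bank3 None->12 [EMPTY]
step 5: bank3 12->7 [CONFLICT]
step 6: bank1 3->1 [CONFLICT]
step 7: bank0 8->8 [HIT]
step 8: bank2 None->12 [EMPTY]

COUNT = 3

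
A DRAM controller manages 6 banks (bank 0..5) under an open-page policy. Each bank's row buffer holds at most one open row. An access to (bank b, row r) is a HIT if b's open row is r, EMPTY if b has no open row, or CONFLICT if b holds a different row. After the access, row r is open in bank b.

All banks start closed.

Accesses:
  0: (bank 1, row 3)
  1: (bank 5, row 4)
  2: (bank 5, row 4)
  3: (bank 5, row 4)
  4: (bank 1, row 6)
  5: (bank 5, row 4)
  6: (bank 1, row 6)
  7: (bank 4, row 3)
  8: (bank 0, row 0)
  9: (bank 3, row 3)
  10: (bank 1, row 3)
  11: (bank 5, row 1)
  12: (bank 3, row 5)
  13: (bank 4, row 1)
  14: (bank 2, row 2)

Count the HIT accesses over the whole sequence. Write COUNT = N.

#0 (1,3) E
#1 (5,4) E
#2 (5,4) H  (was 4)
#3 (5,4) H  (was 4)
#4 (1,6) C  (was 3)
#5 (5,4) H  (was 4)
#6 (1,6) H  (was 6)
#7 (4,3) E
#8 (0,0) E
#9 (3,3) E
#10 (1,3) C  (was 6)
#11 (5,1) C  (was 4)
#12 (3,5) C  (was 3)
#13 (4,1) C  (was 3)
#14 (2,2) E

COUNT = 4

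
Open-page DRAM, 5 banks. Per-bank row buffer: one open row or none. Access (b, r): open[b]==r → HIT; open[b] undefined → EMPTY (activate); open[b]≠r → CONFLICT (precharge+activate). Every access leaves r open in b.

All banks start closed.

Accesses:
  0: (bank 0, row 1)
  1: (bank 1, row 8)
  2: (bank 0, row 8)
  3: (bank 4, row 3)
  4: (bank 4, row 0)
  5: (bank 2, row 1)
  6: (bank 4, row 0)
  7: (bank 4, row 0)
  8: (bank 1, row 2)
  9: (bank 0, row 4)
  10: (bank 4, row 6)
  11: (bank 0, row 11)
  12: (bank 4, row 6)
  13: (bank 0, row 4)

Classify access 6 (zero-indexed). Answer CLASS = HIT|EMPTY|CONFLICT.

  [0] b0 r1: no row ⇒ E
  [1] b1 r8: no row ⇒ E
  [2] b0 r8: had r1 ⇒ C
  [3] b4 r3: no row ⇒ E
  [4] b4 r0: had r3 ⇒ C
  [5] b2 r1: no row ⇒ E
  [6] b4 r0: had r0 ⇒ H
  [7] b4 r0: had r0 ⇒ H
  [8] b1 r2: had r8 ⇒ C
  [9] b0 r4: had r8 ⇒ C
  [10] b4 r6: had r0 ⇒ C
  [11] b0 r11: had r4 ⇒ C
  [12] b4 r6: had r6 ⇒ H
  [13] b0 r4: had r11 ⇒ C

CLASS = HIT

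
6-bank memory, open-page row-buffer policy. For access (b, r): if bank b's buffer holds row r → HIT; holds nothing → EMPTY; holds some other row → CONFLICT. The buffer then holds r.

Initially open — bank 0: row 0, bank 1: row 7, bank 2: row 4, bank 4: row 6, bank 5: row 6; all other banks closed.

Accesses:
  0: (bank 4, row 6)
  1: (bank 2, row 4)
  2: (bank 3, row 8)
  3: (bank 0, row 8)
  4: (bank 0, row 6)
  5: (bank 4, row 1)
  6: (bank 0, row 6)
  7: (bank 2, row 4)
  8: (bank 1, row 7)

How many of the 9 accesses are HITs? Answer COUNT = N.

step 0: bank4 6->6 [HIT]
step 1: bank2 4->4 [HIT]
step 2: bank3 None->8 [EMPTY]
step 3: bank0 0->8 [CONFLICT]
step 4: bank0 8->6 [CONFLICT]
step 5: bank4 6->1 [CONFLICT]
step 6: bank0 6->6 [HIT]
step 7: bank2 4->4 [HIT]
step 8: bank1 7->7 [HIT]

COUNT = 5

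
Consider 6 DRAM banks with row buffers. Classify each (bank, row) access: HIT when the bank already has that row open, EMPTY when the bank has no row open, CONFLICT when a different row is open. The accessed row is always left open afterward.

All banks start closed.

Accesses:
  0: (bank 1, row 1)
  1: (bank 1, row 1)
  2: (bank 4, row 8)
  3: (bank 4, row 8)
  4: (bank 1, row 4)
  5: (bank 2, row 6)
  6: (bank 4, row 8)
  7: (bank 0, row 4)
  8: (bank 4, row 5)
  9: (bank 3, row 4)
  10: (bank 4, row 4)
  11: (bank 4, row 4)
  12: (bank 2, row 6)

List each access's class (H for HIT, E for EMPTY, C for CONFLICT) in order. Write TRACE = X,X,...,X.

TRACE = E,H,E,H,C,E,H,E,C,E,C,H,H

0: bank 1 row 1 — prev None → EMPTY
1: bank 1 row 1 — prev 1 → HIT
2: bank 4 row 8 — prev None → EMPTY
3: bank 4 row 8 — prev 8 → HIT
4: bank 1 row 4 — prev 1 → CONFLICT
5: bank 2 row 6 — prev None → EMPTY
6: bank 4 row 8 — prev 8 → HIT
7: bank 0 row 4 — prev None → EMPTY
8: bank 4 row 5 — prev 8 → CONFLICT
9: bank 3 row 4 — prev None → EMPTY
10: bank 4 row 4 — prev 5 → CONFLICT
11: bank 4 row 4 — prev 4 → HIT
12: bank 2 row 6 — prev 6 → HIT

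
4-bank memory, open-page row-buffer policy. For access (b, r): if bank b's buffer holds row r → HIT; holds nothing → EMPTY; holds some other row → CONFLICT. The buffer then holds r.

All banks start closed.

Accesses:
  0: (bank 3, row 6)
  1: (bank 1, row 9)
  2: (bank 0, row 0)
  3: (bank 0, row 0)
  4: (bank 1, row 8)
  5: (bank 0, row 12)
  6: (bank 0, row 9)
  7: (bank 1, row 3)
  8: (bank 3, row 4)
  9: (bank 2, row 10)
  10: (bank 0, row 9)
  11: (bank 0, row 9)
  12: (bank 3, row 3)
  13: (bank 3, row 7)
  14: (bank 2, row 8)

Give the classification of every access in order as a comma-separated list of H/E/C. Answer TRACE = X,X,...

  [0] b3 r6: no row ⇒ E
  [1] b1 r9: no row ⇒ E
  [2] b0 r0: no row ⇒ E
  [3] b0 r0: had r0 ⇒ H
  [4] b1 r8: had r9 ⇒ C
  [5] b0 r12: had r0 ⇒ C
  [6] b0 r9: had r12 ⇒ C
  [7] b1 r3: had r8 ⇒ C
  [8] b3 r4: had r6 ⇒ C
  [9] b2 r10: no row ⇒ E
  [10] b0 r9: had r9 ⇒ H
  [11] b0 r9: had r9 ⇒ H
  [12] b3 r3: had r4 ⇒ C
  [13] b3 r7: had r3 ⇒ C
  [14] b2 r8: had r10 ⇒ C

TRACE = E,E,E,H,C,C,C,C,C,E,H,H,C,C,C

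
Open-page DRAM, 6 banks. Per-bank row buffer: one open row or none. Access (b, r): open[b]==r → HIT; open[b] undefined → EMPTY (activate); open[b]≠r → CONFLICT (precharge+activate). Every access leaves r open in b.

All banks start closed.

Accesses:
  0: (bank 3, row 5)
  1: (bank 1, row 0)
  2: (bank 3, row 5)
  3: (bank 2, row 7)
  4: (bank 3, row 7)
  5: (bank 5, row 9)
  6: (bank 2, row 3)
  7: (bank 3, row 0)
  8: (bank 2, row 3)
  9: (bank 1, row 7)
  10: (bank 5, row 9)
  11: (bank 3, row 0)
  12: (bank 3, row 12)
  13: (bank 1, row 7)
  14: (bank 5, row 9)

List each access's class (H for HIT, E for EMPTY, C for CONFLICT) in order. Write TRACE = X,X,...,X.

TRACE = E,E,H,E,C,E,C,C,H,C,H,H,C,H,H

  [0] b3 r5: no row ⇒ E
  [1] b1 r0: no row ⇒ E
  [2] b3 r5: had r5 ⇒ H
  [3] b2 r7: no row ⇒ E
  [4] b3 r7: had r5 ⇒ C
  [5] b5 r9: no row ⇒ E
  [6] b2 r3: had r7 ⇒ C
  [7] b3 r0: had r7 ⇒ C
  [8] b2 r3: had r3 ⇒ H
  [9] b1 r7: had r0 ⇒ C
  [10] b5 r9: had r9 ⇒ H
  [11] b3 r0: had r0 ⇒ H
  [12] b3 r12: had r0 ⇒ C
  [13] b1 r7: had r7 ⇒ H
  [14] b5 r9: had r9 ⇒ H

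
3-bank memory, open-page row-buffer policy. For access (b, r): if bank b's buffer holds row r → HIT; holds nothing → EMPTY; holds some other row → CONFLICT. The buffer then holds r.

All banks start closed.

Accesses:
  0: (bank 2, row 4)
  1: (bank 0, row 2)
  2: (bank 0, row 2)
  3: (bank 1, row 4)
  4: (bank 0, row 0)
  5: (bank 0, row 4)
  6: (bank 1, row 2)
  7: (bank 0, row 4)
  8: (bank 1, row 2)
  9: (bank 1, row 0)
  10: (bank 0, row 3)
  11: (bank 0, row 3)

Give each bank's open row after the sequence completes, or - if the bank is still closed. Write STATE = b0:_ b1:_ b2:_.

STATE = b0:3 b1:0 b2:4

  [0] b2 r4: no row ⇒ E
  [1] b0 r2: no row ⇒ E
  [2] b0 r2: had r2 ⇒ H
  [3] b1 r4: no row ⇒ E
  [4] b0 r0: had r2 ⇒ C
  [5] b0 r4: had r0 ⇒ C
  [6] b1 r2: had r4 ⇒ C
  [7] b0 r4: had r4 ⇒ H
  [8] b1 r2: had r2 ⇒ H
  [9] b1 r0: had r2 ⇒ C
  [10] b0 r3: had r4 ⇒ C
  [11] b0 r3: had r3 ⇒ H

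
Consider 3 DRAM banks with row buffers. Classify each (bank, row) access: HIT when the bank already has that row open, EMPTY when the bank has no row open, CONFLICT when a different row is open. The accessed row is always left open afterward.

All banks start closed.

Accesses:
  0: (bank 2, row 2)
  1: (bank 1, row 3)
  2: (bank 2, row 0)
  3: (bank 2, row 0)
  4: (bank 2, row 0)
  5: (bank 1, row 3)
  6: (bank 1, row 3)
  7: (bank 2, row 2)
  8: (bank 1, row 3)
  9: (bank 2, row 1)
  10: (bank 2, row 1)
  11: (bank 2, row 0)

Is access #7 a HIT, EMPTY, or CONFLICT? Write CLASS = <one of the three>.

CLASS = CONFLICT

step 0: bank2 None->2 [EMPTY]
step 1: bank1 None->3 [EMPTY]
step 2: bank2 2->0 [CONFLICT]
step 3: bank2 0->0 [HIT]
step 4: bank2 0->0 [HIT]
step 5: bank1 3->3 [HIT]
step 6: bank1 3->3 [HIT]
step 7: bank2 0->2 [CONFLICT]
step 8: bank1 3->3 [HIT]
step 9: bank2 2->1 [CONFLICT]
step 10: bank2 1->1 [HIT]
step 11: bank2 1->0 [CONFLICT]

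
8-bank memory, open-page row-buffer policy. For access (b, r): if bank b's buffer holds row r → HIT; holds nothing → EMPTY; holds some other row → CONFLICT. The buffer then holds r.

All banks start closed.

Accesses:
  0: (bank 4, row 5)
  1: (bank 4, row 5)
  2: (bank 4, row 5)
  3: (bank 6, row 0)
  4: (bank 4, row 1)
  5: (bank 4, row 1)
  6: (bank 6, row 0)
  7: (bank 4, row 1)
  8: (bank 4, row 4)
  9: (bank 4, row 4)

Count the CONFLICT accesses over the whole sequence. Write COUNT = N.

COUNT = 2

  [0] b4 r5: no row ⇒ E
  [1] b4 r5: had r5 ⇒ H
  [2] b4 r5: had r5 ⇒ H
  [3] b6 r0: no row ⇒ E
  [4] b4 r1: had r5 ⇒ C
  [5] b4 r1: had r1 ⇒ H
  [6] b6 r0: had r0 ⇒ H
  [7] b4 r1: had r1 ⇒ H
  [8] b4 r4: had r1 ⇒ C
  [9] b4 r4: had r4 ⇒ H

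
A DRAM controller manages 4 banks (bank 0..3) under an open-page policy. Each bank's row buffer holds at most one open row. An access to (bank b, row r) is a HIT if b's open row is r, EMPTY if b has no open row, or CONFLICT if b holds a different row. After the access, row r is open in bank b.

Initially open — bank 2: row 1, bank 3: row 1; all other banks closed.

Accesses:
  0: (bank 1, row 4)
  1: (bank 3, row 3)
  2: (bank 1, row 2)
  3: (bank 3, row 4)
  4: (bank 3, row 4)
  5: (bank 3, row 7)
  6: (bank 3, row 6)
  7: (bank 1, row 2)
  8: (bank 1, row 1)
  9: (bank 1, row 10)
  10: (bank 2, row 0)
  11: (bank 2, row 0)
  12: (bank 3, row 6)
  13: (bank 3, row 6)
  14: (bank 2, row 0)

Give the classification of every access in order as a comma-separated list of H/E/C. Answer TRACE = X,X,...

#0 (1,4) E
#1 (3,3) C  (was 1)
#2 (1,2) C  (was 4)
#3 (3,4) C  (was 3)
#4 (3,4) H  (was 4)
#5 (3,7) C  (was 4)
#6 (3,6) C  (was 7)
#7 (1,2) H  (was 2)
#8 (1,1) C  (was 2)
#9 (1,10) C  (was 1)
#10 (2,0) C  (was 1)
#11 (2,0) H  (was 0)
#12 (3,6) H  (was 6)
#13 (3,6) H  (was 6)
#14 (2,0) H  (was 0)

TRACE = E,C,C,C,H,C,C,H,C,C,C,H,H,H,H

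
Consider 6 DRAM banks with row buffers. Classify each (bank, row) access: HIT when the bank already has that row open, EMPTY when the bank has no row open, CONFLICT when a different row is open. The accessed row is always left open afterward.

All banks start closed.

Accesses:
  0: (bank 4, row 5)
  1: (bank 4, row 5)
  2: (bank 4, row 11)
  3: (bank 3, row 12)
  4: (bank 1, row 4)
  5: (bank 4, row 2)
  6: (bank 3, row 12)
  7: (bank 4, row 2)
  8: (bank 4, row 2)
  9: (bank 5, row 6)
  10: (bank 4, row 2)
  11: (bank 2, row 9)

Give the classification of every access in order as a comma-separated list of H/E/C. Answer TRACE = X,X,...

step 0: bank4 None->5 [EMPTY]
step 1: bank4 5->5 [HIT]
step 2: bank4 5->11 [CONFLICT]
step 3: bank3 None->12 [EMPTY]
step 4: bank1 None->4 [EMPTY]
step 5: bank4 11->2 [CONFLICT]
step 6: bank3 12->12 [HIT]
step 7: bank4 2->2 [HIT]
step 8: bank4 2->2 [HIT]
step 9: bank5 None->6 [EMPTY]
step 10: bank4 2->2 [HIT]
step 11: bank2 None->9 [EMPTY]

TRACE = E,H,C,E,E,C,H,H,H,E,H,E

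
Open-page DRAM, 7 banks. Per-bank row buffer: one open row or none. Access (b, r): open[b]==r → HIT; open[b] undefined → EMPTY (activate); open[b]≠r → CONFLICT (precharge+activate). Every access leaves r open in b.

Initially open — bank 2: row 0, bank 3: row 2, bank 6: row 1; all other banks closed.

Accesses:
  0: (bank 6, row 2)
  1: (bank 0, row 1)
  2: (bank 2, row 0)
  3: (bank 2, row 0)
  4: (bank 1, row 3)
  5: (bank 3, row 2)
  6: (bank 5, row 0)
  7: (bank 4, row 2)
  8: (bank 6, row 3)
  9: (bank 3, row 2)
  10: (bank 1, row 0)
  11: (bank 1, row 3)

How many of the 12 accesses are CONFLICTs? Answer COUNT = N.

COUNT = 4

step 0: bank6 1->2 [CONFLICT]
step 1: bank0 None->1 [EMPTY]
step 2: bank2 0->0 [HIT]
step 3: bank2 0->0 [HIT]
step 4: bank1 None->3 [EMPTY]
step 5: bank3 2->2 [HIT]
step 6: bank5 None->0 [EMPTY]
step 7: bank4 None->2 [EMPTY]
step 8: bank6 2->3 [CONFLICT]
step 9: bank3 2->2 [HIT]
step 10: bank1 3->0 [CONFLICT]
step 11: bank1 0->3 [CONFLICT]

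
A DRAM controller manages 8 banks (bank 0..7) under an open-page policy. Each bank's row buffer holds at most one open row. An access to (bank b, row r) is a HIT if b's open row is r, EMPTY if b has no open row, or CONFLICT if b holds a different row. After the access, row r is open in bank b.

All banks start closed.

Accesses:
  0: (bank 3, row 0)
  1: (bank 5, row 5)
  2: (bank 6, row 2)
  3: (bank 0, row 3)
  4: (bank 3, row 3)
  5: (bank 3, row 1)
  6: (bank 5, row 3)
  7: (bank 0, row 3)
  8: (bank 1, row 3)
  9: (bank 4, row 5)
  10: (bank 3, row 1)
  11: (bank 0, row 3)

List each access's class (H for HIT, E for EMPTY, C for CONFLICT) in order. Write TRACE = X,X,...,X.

TRACE = E,E,E,E,C,C,C,H,E,E,H,H

#0 (3,0) E
#1 (5,5) E
#2 (6,2) E
#3 (0,3) E
#4 (3,3) C  (was 0)
#5 (3,1) C  (was 3)
#6 (5,3) C  (was 5)
#7 (0,3) H  (was 3)
#8 (1,3) E
#9 (4,5) E
#10 (3,1) H  (was 1)
#11 (0,3) H  (was 3)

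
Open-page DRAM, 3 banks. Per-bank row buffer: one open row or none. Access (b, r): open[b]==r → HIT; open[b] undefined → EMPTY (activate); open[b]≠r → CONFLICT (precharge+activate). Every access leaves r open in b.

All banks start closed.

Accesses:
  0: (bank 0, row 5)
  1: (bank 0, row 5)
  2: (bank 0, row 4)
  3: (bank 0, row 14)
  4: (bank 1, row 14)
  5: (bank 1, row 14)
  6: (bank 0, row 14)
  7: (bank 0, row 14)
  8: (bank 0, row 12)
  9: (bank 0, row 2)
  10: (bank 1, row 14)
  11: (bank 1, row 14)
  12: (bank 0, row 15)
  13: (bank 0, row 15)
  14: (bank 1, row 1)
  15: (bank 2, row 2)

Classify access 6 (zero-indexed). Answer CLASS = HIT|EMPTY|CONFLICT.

  [0] b0 r5: no row ⇒ E
  [1] b0 r5: had r5 ⇒ H
  [2] b0 r4: had r5 ⇒ C
  [3] b0 r14: had r4 ⇒ C
  [4] b1 r14: no row ⇒ E
  [5] b1 r14: had r14 ⇒ H
  [6] b0 r14: had r14 ⇒ H
  [7] b0 r14: had r14 ⇒ H
  [8] b0 r12: had r14 ⇒ C
  [9] b0 r2: had r12 ⇒ C
  [10] b1 r14: had r14 ⇒ H
  [11] b1 r14: had r14 ⇒ H
  [12] b0 r15: had r2 ⇒ C
  [13] b0 r15: had r15 ⇒ H
  [14] b1 r1: had r14 ⇒ C
  [15] b2 r2: no row ⇒ E

CLASS = HIT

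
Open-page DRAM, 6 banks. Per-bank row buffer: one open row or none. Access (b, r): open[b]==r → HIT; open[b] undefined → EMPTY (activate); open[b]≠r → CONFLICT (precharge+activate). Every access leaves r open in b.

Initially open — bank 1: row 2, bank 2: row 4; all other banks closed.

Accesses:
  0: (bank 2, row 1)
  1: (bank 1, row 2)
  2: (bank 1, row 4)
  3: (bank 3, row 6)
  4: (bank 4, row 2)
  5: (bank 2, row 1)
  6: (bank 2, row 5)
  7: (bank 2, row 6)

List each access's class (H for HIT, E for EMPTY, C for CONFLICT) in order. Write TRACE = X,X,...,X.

TRACE = C,H,C,E,E,H,C,C

#0 (2,1) C  (was 4)
#1 (1,2) H  (was 2)
#2 (1,4) C  (was 2)
#3 (3,6) E
#4 (4,2) E
#5 (2,1) H  (was 1)
#6 (2,5) C  (was 1)
#7 (2,6) C  (was 5)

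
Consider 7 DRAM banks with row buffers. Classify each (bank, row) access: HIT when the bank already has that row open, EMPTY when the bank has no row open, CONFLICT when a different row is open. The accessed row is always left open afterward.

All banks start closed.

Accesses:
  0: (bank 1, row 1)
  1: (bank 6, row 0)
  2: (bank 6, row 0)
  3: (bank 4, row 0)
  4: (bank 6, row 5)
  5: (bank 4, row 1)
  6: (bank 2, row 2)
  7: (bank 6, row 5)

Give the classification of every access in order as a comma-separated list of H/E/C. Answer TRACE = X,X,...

#0 (1,1) E
#1 (6,0) E
#2 (6,0) H  (was 0)
#3 (4,0) E
#4 (6,5) C  (was 0)
#5 (4,1) C  (was 0)
#6 (2,2) E
#7 (6,5) H  (was 5)

TRACE = E,E,H,E,C,C,E,H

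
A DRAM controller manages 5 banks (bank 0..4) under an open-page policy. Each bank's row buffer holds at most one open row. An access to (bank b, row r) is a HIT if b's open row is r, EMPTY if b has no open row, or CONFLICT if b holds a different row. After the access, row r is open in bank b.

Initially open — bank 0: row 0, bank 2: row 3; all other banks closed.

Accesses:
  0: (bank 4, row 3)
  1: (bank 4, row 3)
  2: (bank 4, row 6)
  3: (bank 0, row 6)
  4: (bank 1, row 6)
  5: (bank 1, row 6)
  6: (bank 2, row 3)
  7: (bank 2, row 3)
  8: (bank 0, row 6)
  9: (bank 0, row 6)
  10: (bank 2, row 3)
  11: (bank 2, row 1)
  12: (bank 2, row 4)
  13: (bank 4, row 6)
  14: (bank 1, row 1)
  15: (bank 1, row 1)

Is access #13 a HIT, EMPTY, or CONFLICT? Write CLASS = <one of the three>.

CLASS = HIT

  [0] b4 r3: no row ⇒ E
  [1] b4 r3: had r3 ⇒ H
  [2] b4 r6: had r3 ⇒ C
  [3] b0 r6: had r0 ⇒ C
  [4] b1 r6: no row ⇒ E
  [5] b1 r6: had r6 ⇒ H
  [6] b2 r3: had r3 ⇒ H
  [7] b2 r3: had r3 ⇒ H
  [8] b0 r6: had r6 ⇒ H
  [9] b0 r6: had r6 ⇒ H
  [10] b2 r3: had r3 ⇒ H
  [11] b2 r1: had r3 ⇒ C
  [12] b2 r4: had r1 ⇒ C
  [13] b4 r6: had r6 ⇒ H
  [14] b1 r1: had r6 ⇒ C
  [15] b1 r1: had r1 ⇒ H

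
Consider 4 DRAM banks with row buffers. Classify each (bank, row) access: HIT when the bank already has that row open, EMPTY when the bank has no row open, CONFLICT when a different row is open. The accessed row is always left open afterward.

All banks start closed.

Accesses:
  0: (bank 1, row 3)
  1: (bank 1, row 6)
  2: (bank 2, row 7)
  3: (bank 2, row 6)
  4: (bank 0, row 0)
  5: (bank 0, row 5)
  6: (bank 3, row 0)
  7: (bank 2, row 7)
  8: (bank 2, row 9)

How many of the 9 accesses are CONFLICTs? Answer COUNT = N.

COUNT = 5

step 0: bank1 None->3 [EMPTY]
step 1: bank1 3->6 [CONFLICT]
step 2: bank2 None->7 [EMPTY]
step 3: bank2 7->6 [CONFLICT]
step 4: bank0 None->0 [EMPTY]
step 5: bank0 0->5 [CONFLICT]
step 6: bank3 None->0 [EMPTY]
step 7: bank2 6->7 [CONFLICT]
step 8: bank2 7->9 [CONFLICT]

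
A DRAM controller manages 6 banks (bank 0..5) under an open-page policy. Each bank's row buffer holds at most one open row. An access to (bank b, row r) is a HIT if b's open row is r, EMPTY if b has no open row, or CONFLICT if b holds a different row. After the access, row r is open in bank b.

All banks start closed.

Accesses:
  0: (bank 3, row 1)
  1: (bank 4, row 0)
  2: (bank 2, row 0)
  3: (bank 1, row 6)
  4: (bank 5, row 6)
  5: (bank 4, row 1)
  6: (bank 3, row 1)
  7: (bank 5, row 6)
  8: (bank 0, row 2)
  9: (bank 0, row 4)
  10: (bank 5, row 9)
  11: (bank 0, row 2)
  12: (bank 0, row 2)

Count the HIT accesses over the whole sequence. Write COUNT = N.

COUNT = 3

0: bank 3 row 1 — prev None → EMPTY
1: bank 4 row 0 — prev None → EMPTY
2: bank 2 row 0 — prev None → EMPTY
3: bank 1 row 6 — prev None → EMPTY
4: bank 5 row 6 — prev None → EMPTY
5: bank 4 row 1 — prev 0 → CONFLICT
6: bank 3 row 1 — prev 1 → HIT
7: bank 5 row 6 — prev 6 → HIT
8: bank 0 row 2 — prev None → EMPTY
9: bank 0 row 4 — prev 2 → CONFLICT
10: bank 5 row 9 — prev 6 → CONFLICT
11: bank 0 row 2 — prev 4 → CONFLICT
12: bank 0 row 2 — prev 2 → HIT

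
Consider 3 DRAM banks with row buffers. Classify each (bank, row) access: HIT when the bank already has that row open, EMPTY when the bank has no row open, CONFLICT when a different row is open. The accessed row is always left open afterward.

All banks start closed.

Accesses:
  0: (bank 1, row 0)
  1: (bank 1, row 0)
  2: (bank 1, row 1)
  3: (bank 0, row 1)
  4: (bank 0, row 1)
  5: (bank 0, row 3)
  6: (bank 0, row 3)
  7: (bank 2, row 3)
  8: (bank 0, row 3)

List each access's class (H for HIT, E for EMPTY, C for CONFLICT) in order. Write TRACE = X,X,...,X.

TRACE = E,H,C,E,H,C,H,E,H

step 0: bank1 None->0 [EMPTY]
step 1: bank1 0->0 [HIT]
step 2: bank1 0->1 [CONFLICT]
step 3: bank0 None->1 [EMPTY]
step 4: bank0 1->1 [HIT]
step 5: bank0 1->3 [CONFLICT]
step 6: bank0 3->3 [HIT]
step 7: bank2 None->3 [EMPTY]
step 8: bank0 3->3 [HIT]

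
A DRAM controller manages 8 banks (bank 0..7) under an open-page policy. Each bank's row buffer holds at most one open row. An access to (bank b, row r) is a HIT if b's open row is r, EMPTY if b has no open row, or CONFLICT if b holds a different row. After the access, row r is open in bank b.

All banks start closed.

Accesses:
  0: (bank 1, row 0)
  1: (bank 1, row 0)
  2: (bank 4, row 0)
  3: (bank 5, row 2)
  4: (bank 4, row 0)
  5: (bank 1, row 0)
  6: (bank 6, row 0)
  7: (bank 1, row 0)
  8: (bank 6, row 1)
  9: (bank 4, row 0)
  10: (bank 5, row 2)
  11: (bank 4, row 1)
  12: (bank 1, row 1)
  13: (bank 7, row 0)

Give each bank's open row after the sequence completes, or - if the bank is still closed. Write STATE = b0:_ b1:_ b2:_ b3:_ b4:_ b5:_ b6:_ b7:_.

STATE = b0:- b1:1 b2:- b3:- b4:1 b5:2 b6:1 b7:0

step 0: bank1 None->0 [EMPTY]
step 1: bank1 0->0 [HIT]
step 2: bank4 None->0 [EMPTY]
step 3: bank5 None->2 [EMPTY]
step 4: bank4 0->0 [HIT]
step 5: bank1 0->0 [HIT]
step 6: bank6 None->0 [EMPTY]
step 7: bank1 0->0 [HIT]
step 8: bank6 0->1 [CONFLICT]
step 9: bank4 0->0 [HIT]
step 10: bank5 2->2 [HIT]
step 11: bank4 0->1 [CONFLICT]
step 12: bank1 0->1 [CONFLICT]
step 13: bank7 None->0 [EMPTY]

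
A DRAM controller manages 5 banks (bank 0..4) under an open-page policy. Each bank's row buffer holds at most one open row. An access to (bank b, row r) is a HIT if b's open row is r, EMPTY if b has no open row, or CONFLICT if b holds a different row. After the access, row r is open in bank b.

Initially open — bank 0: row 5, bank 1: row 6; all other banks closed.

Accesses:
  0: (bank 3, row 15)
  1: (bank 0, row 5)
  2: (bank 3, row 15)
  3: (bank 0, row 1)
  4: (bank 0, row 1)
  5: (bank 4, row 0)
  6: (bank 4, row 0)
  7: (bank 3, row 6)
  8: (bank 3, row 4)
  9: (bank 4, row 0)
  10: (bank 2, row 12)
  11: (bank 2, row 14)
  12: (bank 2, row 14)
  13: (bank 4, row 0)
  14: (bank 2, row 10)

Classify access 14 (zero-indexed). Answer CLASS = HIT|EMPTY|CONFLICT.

0: bank 3 row 15 — prev None → EMPTY
1: bank 0 row 5 — prev 5 → HIT
2: bank 3 row 15 — prev 15 → HIT
3: bank 0 row 1 — prev 5 → CONFLICT
4: bank 0 row 1 — prev 1 → HIT
5: bank 4 row 0 — prev None → EMPTY
6: bank 4 row 0 — prev 0 → HIT
7: bank 3 row 6 — prev 15 → CONFLICT
8: bank 3 row 4 — prev 6 → CONFLICT
9: bank 4 row 0 — prev 0 → HIT
10: bank 2 row 12 — prev None → EMPTY
11: bank 2 row 14 — prev 12 → CONFLICT
12: bank 2 row 14 — prev 14 → HIT
13: bank 4 row 0 — prev 0 → HIT
14: bank 2 row 10 — prev 14 → CONFLICT

CLASS = CONFLICT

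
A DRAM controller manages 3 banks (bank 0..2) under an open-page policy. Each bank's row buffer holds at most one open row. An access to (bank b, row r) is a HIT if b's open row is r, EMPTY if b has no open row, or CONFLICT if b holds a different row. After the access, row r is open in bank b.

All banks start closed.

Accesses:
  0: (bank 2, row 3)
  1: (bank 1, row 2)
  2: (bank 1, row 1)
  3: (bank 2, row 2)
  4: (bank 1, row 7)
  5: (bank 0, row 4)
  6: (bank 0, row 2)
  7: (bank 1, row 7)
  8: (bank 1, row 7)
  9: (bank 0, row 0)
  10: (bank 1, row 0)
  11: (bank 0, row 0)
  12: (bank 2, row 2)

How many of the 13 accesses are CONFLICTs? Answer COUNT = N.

#0 (2,3) E
#1 (1,2) E
#2 (1,1) C  (was 2)
#3 (2,2) C  (was 3)
#4 (1,7) C  (was 1)
#5 (0,4) E
#6 (0,2) C  (was 4)
#7 (1,7) H  (was 7)
#8 (1,7) H  (was 7)
#9 (0,0) C  (was 2)
#10 (1,0) C  (was 7)
#11 (0,0) H  (was 0)
#12 (2,2) H  (was 2)

COUNT = 6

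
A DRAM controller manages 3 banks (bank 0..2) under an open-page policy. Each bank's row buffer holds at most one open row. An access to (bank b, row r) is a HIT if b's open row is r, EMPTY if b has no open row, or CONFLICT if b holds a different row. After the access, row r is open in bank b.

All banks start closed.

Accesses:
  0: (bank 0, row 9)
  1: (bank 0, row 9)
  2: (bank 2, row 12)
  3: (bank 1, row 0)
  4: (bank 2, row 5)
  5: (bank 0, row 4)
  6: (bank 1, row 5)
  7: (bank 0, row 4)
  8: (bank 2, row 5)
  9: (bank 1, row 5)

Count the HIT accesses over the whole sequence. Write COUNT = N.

COUNT = 4

0: bank 0 row 9 — prev None → EMPTY
1: bank 0 row 9 — prev 9 → HIT
2: bank 2 row 12 — prev None → EMPTY
3: bank 1 row 0 — prev None → EMPTY
4: bank 2 row 5 — prev 12 → CONFLICT
5: bank 0 row 4 — prev 9 → CONFLICT
6: bank 1 row 5 — prev 0 → CONFLICT
7: bank 0 row 4 — prev 4 → HIT
8: bank 2 row 5 — prev 5 → HIT
9: bank 1 row 5 — prev 5 → HIT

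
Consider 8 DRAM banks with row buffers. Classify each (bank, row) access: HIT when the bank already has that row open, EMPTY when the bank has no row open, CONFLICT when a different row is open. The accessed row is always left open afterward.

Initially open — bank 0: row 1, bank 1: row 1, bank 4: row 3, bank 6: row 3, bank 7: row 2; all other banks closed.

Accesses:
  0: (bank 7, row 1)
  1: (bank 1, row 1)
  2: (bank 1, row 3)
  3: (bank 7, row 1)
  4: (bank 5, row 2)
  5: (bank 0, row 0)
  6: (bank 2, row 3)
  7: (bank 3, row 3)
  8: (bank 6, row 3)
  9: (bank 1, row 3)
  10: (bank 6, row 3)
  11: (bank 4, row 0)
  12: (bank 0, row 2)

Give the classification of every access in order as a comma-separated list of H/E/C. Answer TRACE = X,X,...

  [0] b7 r1: had r2 ⇒ C
  [1] b1 r1: had r1 ⇒ H
  [2] b1 r3: had r1 ⇒ C
  [3] b7 r1: had r1 ⇒ H
  [4] b5 r2: no row ⇒ E
  [5] b0 r0: had r1 ⇒ C
  [6] b2 r3: no row ⇒ E
  [7] b3 r3: no row ⇒ E
  [8] b6 r3: had r3 ⇒ H
  [9] b1 r3: had r3 ⇒ H
  [10] b6 r3: had r3 ⇒ H
  [11] b4 r0: had r3 ⇒ C
  [12] b0 r2: had r0 ⇒ C

TRACE = C,H,C,H,E,C,E,E,H,H,H,C,C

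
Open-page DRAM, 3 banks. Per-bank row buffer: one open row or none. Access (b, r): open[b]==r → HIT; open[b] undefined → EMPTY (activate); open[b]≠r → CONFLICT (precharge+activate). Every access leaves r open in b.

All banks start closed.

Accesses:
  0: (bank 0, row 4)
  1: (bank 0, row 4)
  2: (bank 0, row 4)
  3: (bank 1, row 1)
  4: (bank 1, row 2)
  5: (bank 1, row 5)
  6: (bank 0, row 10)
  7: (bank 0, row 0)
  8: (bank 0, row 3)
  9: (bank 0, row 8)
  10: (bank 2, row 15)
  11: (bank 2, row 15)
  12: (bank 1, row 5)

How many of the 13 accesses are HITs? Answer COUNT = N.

step 0: bank0 None->4 [EMPTY]
step 1: bank0 4->4 [HIT]
step 2: bank0 4->4 [HIT]
step 3: bank1 None->1 [EMPTY]
step 4: bank1 1->2 [CONFLICT]
step 5: bank1 2->5 [CONFLICT]
step 6: bank0 4->10 [CONFLICT]
step 7: bank0 10->0 [CONFLICT]
step 8: bank0 0->3 [CONFLICT]
step 9: bank0 3->8 [CONFLICT]
step 10: bank2 None->15 [EMPTY]
step 11: bank2 15->15 [HIT]
step 12: bank1 5->5 [HIT]

COUNT = 4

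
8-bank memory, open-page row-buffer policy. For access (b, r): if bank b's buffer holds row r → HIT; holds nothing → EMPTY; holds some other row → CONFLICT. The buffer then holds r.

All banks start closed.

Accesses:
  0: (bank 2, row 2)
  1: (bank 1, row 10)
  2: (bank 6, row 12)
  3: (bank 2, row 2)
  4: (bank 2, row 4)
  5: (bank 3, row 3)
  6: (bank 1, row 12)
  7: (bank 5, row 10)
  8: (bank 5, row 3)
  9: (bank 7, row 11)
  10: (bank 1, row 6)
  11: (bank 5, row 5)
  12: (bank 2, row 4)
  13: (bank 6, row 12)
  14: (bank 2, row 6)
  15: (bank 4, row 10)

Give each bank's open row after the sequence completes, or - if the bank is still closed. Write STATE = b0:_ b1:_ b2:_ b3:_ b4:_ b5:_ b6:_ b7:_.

step 0: bank2 None->2 [EMPTY]
step 1: bank1 None->10 [EMPTY]
step 2: bank6 None->12 [EMPTY]
step 3: bank2 2->2 [HIT]
step 4: bank2 2->4 [CONFLICT]
step 5: bank3 None->3 [EMPTY]
step 6: bank1 10->12 [CONFLICT]
step 7: bank5 None->10 [EMPTY]
step 8: bank5 10->3 [CONFLICT]
step 9: bank7 None->11 [EMPTY]
step 10: bank1 12->6 [CONFLICT]
step 11: bank5 3->5 [CONFLICT]
step 12: bank2 4->4 [HIT]
step 13: bank6 12->12 [HIT]
step 14: bank2 4->6 [CONFLICT]
step 15: bank4 None->10 [EMPTY]

STATE = b0:- b1:6 b2:6 b3:3 b4:10 b5:5 b6:12 b7:11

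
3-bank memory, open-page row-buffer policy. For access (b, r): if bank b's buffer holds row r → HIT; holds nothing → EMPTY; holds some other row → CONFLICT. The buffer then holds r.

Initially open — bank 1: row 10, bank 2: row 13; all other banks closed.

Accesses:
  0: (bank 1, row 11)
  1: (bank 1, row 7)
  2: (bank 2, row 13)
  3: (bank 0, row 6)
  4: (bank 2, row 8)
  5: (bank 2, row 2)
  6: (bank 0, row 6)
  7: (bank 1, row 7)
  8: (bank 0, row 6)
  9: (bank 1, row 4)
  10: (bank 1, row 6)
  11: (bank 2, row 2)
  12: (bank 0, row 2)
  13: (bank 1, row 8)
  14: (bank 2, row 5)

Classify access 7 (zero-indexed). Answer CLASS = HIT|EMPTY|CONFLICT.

#0 (1,11) C  (was 10)
#1 (1,7) C  (was 11)
#2 (2,13) H  (was 13)
#3 (0,6) E
#4 (2,8) C  (was 13)
#5 (2,2) C  (was 8)
#6 (0,6) H  (was 6)
#7 (1,7) H  (was 7)
#8 (0,6) H  (was 6)
#9 (1,4) C  (was 7)
#10 (1,6) C  (was 4)
#11 (2,2) H  (was 2)
#12 (0,2) C  (was 6)
#13 (1,8) C  (was 6)
#14 (2,5) C  (was 2)

CLASS = HIT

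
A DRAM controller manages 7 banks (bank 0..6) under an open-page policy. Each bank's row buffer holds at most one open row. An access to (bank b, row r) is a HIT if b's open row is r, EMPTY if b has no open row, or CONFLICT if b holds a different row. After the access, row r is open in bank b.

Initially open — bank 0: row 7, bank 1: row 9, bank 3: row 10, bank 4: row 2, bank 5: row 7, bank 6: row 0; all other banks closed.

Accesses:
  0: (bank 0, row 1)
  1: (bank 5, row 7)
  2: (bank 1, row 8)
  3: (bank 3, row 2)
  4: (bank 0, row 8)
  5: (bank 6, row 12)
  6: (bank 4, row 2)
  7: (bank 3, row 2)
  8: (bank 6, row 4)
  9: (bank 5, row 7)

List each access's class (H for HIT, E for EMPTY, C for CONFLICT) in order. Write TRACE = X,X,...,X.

step 0: bank0 7->1 [CONFLICT]
step 1: bank5 7->7 [HIT]
step 2: bank1 9->8 [CONFLICT]
step 3: bank3 10->2 [CONFLICT]
step 4: bank0 1->8 [CONFLICT]
step 5: bank6 0->12 [CONFLICT]
step 6: bank4 2->2 [HIT]
step 7: bank3 2->2 [HIT]
step 8: bank6 12->4 [CONFLICT]
step 9: bank5 7->7 [HIT]

TRACE = C,H,C,C,C,C,H,H,C,H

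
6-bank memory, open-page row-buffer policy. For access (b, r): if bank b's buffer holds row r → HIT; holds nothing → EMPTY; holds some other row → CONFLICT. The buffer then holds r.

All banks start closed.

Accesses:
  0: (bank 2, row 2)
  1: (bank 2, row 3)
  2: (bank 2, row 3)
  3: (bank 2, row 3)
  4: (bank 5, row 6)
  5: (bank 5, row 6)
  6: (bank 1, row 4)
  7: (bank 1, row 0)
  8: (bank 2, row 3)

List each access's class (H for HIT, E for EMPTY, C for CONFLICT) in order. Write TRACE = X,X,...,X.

TRACE = E,C,H,H,E,H,E,C,H

  [0] b2 r2: no row ⇒ E
  [1] b2 r3: had r2 ⇒ C
  [2] b2 r3: had r3 ⇒ H
  [3] b2 r3: had r3 ⇒ H
  [4] b5 r6: no row ⇒ E
  [5] b5 r6: had r6 ⇒ H
  [6] b1 r4: no row ⇒ E
  [7] b1 r0: had r4 ⇒ C
  [8] b2 r3: had r3 ⇒ H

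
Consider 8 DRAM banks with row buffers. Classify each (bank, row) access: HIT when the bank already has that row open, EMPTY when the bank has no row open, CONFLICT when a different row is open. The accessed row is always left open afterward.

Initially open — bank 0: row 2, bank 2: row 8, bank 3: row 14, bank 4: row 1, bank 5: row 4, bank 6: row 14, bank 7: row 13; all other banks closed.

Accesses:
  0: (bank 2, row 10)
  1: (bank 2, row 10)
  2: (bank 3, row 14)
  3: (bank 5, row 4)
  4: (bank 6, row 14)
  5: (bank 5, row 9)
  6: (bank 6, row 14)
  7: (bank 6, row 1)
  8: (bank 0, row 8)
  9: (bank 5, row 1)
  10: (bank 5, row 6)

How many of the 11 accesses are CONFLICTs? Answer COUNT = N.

COUNT = 6

0: bank 2 row 10 — prev 8 → CONFLICT
1: bank 2 row 10 — prev 10 → HIT
2: bank 3 row 14 — prev 14 → HIT
3: bank 5 row 4 — prev 4 → HIT
4: bank 6 row 14 — prev 14 → HIT
5: bank 5 row 9 — prev 4 → CONFLICT
6: bank 6 row 14 — prev 14 → HIT
7: bank 6 row 1 — prev 14 → CONFLICT
8: bank 0 row 8 — prev 2 → CONFLICT
9: bank 5 row 1 — prev 9 → CONFLICT
10: bank 5 row 6 — prev 1 → CONFLICT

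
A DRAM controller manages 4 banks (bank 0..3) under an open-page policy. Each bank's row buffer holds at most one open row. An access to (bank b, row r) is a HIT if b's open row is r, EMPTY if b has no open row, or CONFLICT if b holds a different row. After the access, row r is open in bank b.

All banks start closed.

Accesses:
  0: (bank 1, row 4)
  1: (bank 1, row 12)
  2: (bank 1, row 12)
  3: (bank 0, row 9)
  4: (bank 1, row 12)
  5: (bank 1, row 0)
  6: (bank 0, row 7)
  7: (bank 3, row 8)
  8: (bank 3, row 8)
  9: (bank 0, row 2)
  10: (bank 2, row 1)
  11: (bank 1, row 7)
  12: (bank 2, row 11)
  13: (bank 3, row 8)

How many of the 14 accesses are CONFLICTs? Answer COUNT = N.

COUNT = 6

  [0] b1 r4: no row ⇒ E
  [1] b1 r12: had r4 ⇒ C
  [2] b1 r12: had r12 ⇒ H
  [3] b0 r9: no row ⇒ E
  [4] b1 r12: had r12 ⇒ H
  [5] b1 r0: had r12 ⇒ C
  [6] b0 r7: had r9 ⇒ C
  [7] b3 r8: no row ⇒ E
  [8] b3 r8: had r8 ⇒ H
  [9] b0 r2: had r7 ⇒ C
  [10] b2 r1: no row ⇒ E
  [11] b1 r7: had r0 ⇒ C
  [12] b2 r11: had r1 ⇒ C
  [13] b3 r8: had r8 ⇒ H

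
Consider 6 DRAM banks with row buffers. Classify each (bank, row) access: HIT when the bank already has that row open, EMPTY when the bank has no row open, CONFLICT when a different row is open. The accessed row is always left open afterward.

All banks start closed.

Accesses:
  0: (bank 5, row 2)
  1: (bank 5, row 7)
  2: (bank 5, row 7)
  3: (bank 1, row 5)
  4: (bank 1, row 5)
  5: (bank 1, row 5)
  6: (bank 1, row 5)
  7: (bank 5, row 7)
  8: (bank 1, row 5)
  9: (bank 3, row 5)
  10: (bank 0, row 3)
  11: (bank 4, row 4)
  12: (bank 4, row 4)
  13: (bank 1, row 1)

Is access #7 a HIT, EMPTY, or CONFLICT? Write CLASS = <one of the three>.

CLASS = HIT

#0 (5,2) E
#1 (5,7) C  (was 2)
#2 (5,7) H  (was 7)
#3 (1,5) E
#4 (1,5) H  (was 5)
#5 (1,5) H  (was 5)
#6 (1,5) H  (was 5)
#7 (5,7) H  (was 7)
#8 (1,5) H  (was 5)
#9 (3,5) E
#10 (0,3) E
#11 (4,4) E
#12 (4,4) H  (was 4)
#13 (1,1) C  (was 5)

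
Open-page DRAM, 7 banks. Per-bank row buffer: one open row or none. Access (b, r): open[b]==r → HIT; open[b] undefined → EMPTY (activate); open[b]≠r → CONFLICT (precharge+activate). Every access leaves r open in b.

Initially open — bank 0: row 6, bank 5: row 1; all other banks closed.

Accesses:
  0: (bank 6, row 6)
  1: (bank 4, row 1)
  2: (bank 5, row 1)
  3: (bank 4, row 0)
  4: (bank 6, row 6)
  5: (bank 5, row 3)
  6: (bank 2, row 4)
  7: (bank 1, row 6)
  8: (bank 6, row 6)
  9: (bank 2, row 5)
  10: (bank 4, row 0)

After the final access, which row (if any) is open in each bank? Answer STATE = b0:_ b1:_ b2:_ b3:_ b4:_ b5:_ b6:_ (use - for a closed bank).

step 0: bank6 None->6 [EMPTY]
step 1: bank4 None->1 [EMPTY]
step 2: bank5 1->1 [HIT]
step 3: bank4 1->0 [CONFLICT]
step 4: bank6 6->6 [HIT]
step 5: bank5 1->3 [CONFLICT]
step 6: bank2 None->4 [EMPTY]
step 7: bank1 None->6 [EMPTY]
step 8: bank6 6->6 [HIT]
step 9: bank2 4->5 [CONFLICT]
step 10: bank4 0->0 [HIT]

STATE = b0:6 b1:6 b2:5 b3:- b4:0 b5:3 b6:6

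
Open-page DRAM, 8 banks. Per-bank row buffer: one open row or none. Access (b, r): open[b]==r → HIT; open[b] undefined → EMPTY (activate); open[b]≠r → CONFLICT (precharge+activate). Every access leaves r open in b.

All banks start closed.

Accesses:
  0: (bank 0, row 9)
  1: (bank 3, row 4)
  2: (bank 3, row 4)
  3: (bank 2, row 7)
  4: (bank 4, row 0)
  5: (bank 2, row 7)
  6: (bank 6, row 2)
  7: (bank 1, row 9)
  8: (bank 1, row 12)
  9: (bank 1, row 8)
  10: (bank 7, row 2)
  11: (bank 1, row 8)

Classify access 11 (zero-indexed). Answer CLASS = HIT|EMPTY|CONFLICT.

0: bank 0 row 9 — prev None → EMPTY
1: bank 3 row 4 — prev None → EMPTY
2: bank 3 row 4 — prev 4 → HIT
3: bank 2 row 7 — prev None → EMPTY
4: bank 4 row 0 — prev None → EMPTY
5: bank 2 row 7 — prev 7 → HIT
6: bank 6 row 2 — prev None → EMPTY
7: bank 1 row 9 — prev None → EMPTY
8: bank 1 row 12 — prev 9 → CONFLICT
9: bank 1 row 8 — prev 12 → CONFLICT
10: bank 7 row 2 — prev None → EMPTY
11: bank 1 row 8 — prev 8 → HIT

CLASS = HIT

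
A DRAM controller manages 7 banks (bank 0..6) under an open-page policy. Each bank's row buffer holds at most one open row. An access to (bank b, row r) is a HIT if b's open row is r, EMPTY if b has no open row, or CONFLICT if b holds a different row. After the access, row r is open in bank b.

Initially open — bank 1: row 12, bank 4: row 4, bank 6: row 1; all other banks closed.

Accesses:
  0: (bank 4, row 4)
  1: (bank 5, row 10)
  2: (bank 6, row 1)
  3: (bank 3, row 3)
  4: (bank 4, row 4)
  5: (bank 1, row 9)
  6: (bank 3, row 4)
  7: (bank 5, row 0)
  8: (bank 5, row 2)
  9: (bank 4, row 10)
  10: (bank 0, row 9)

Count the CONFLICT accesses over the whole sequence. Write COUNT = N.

step 0: bank4 4->4 [HIT]
step 1: bank5 None->10 [EMPTY]
step 2: bank6 1->1 [HIT]
step 3: bank3 None->3 [EMPTY]
step 4: bank4 4->4 [HIT]
step 5: bank1 12->9 [CONFLICT]
step 6: bank3 3->4 [CONFLICT]
step 7: bank5 10->0 [CONFLICT]
step 8: bank5 0->2 [CONFLICT]
step 9: bank4 4->10 [CONFLICT]
step 10: bank0 None->9 [EMPTY]

COUNT = 5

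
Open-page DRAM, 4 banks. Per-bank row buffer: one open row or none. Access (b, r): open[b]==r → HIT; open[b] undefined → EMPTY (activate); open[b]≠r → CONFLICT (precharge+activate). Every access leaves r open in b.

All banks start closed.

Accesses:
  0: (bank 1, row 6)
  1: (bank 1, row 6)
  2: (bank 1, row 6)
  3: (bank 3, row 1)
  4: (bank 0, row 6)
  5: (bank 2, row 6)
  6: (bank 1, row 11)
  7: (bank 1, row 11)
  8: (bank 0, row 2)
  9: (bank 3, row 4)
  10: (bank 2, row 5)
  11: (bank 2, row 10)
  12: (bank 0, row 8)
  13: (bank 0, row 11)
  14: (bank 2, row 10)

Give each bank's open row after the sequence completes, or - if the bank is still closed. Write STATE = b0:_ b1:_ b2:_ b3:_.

STATE = b0:11 b1:11 b2:10 b3:4

0: bank 1 row 6 — prev None → EMPTY
1: bank 1 row 6 — prev 6 → HIT
2: bank 1 row 6 — prev 6 → HIT
3: bank 3 row 1 — prev None → EMPTY
4: bank 0 row 6 — prev None → EMPTY
5: bank 2 row 6 — prev None → EMPTY
6: bank 1 row 11 — prev 6 → CONFLICT
7: bank 1 row 11 — prev 11 → HIT
8: bank 0 row 2 — prev 6 → CONFLICT
9: bank 3 row 4 — prev 1 → CONFLICT
10: bank 2 row 5 — prev 6 → CONFLICT
11: bank 2 row 10 — prev 5 → CONFLICT
12: bank 0 row 8 — prev 2 → CONFLICT
13: bank 0 row 11 — prev 8 → CONFLICT
14: bank 2 row 10 — prev 10 → HIT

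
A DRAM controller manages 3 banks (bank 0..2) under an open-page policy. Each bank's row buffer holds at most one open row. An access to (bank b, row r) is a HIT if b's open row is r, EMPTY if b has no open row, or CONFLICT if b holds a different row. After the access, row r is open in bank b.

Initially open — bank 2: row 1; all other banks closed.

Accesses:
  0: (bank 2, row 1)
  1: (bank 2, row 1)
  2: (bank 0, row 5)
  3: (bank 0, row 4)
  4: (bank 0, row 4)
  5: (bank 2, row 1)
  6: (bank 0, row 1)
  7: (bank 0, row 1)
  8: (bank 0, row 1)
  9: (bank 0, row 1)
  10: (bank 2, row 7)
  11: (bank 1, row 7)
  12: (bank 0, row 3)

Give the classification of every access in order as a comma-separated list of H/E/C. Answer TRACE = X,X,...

TRACE = H,H,E,C,H,H,C,H,H,H,C,E,C

  [0] b2 r1: had r1 ⇒ H
  [1] b2 r1: had r1 ⇒ H
  [2] b0 r5: no row ⇒ E
  [3] b0 r4: had r5 ⇒ C
  [4] b0 r4: had r4 ⇒ H
  [5] b2 r1: had r1 ⇒ H
  [6] b0 r1: had r4 ⇒ C
  [7] b0 r1: had r1 ⇒ H
  [8] b0 r1: had r1 ⇒ H
  [9] b0 r1: had r1 ⇒ H
  [10] b2 r7: had r1 ⇒ C
  [11] b1 r7: no row ⇒ E
  [12] b0 r3: had r1 ⇒ C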